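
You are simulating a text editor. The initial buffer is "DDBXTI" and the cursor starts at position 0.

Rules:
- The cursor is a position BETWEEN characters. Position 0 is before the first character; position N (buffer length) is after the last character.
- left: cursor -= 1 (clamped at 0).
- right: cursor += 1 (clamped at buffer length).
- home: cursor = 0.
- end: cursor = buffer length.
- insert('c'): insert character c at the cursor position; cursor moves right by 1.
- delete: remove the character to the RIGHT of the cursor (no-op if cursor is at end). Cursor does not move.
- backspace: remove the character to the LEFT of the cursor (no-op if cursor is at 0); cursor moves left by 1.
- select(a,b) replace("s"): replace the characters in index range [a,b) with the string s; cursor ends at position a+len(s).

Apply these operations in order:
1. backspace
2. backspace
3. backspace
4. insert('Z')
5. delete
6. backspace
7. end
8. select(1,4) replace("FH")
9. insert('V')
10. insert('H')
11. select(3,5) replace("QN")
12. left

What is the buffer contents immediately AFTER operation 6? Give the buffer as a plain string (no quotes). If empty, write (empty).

After op 1 (backspace): buf='DDBXTI' cursor=0
After op 2 (backspace): buf='DDBXTI' cursor=0
After op 3 (backspace): buf='DDBXTI' cursor=0
After op 4 (insert('Z')): buf='ZDDBXTI' cursor=1
After op 5 (delete): buf='ZDBXTI' cursor=1
After op 6 (backspace): buf='DBXTI' cursor=0

Answer: DBXTI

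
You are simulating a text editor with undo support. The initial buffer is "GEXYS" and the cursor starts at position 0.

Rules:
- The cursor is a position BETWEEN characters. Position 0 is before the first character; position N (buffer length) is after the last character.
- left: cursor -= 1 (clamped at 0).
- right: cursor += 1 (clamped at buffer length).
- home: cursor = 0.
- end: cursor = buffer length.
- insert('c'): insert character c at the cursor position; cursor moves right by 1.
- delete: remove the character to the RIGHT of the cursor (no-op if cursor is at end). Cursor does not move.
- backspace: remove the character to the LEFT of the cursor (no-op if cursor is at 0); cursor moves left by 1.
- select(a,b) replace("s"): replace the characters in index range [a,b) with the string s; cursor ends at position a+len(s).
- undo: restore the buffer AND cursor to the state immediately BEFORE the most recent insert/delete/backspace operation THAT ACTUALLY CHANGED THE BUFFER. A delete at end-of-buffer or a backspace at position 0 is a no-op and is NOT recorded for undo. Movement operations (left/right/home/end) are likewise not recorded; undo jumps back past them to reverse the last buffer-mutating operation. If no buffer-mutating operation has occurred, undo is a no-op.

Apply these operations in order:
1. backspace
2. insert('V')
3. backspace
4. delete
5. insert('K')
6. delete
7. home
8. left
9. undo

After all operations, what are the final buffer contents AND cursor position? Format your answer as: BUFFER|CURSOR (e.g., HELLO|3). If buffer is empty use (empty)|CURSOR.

Answer: KEXYS|1

Derivation:
After op 1 (backspace): buf='GEXYS' cursor=0
After op 2 (insert('V')): buf='VGEXYS' cursor=1
After op 3 (backspace): buf='GEXYS' cursor=0
After op 4 (delete): buf='EXYS' cursor=0
After op 5 (insert('K')): buf='KEXYS' cursor=1
After op 6 (delete): buf='KXYS' cursor=1
After op 7 (home): buf='KXYS' cursor=0
After op 8 (left): buf='KXYS' cursor=0
After op 9 (undo): buf='KEXYS' cursor=1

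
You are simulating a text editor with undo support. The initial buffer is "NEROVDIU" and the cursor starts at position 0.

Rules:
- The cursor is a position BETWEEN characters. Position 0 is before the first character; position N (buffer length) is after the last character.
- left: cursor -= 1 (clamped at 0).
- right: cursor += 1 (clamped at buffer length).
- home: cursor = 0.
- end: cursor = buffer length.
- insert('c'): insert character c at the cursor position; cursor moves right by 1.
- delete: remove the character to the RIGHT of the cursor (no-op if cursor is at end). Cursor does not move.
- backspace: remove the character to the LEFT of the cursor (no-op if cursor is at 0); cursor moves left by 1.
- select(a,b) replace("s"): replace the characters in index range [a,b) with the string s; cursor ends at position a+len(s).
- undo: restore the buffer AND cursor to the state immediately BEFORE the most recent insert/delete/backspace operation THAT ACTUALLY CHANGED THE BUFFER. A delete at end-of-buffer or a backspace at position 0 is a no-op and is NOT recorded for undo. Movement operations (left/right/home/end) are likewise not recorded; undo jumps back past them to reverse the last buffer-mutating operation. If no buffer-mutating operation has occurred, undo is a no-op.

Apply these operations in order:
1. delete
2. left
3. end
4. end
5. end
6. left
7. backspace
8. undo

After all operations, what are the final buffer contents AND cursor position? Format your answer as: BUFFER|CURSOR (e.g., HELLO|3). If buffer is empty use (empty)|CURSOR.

After op 1 (delete): buf='EROVDIU' cursor=0
After op 2 (left): buf='EROVDIU' cursor=0
After op 3 (end): buf='EROVDIU' cursor=7
After op 4 (end): buf='EROVDIU' cursor=7
After op 5 (end): buf='EROVDIU' cursor=7
After op 6 (left): buf='EROVDIU' cursor=6
After op 7 (backspace): buf='EROVDU' cursor=5
After op 8 (undo): buf='EROVDIU' cursor=6

Answer: EROVDIU|6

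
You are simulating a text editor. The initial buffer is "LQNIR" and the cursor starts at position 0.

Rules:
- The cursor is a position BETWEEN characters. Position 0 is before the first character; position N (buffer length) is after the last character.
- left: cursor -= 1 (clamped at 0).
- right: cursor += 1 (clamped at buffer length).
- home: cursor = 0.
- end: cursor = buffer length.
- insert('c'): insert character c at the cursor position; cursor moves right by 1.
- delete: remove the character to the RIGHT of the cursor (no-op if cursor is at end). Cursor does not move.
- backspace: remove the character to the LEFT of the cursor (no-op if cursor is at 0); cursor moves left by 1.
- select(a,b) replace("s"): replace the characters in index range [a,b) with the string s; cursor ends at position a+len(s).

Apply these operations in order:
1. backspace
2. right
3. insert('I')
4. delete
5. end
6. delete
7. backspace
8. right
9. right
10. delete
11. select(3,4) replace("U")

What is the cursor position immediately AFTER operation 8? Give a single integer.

Answer: 4

Derivation:
After op 1 (backspace): buf='LQNIR' cursor=0
After op 2 (right): buf='LQNIR' cursor=1
After op 3 (insert('I')): buf='LIQNIR' cursor=2
After op 4 (delete): buf='LINIR' cursor=2
After op 5 (end): buf='LINIR' cursor=5
After op 6 (delete): buf='LINIR' cursor=5
After op 7 (backspace): buf='LINI' cursor=4
After op 8 (right): buf='LINI' cursor=4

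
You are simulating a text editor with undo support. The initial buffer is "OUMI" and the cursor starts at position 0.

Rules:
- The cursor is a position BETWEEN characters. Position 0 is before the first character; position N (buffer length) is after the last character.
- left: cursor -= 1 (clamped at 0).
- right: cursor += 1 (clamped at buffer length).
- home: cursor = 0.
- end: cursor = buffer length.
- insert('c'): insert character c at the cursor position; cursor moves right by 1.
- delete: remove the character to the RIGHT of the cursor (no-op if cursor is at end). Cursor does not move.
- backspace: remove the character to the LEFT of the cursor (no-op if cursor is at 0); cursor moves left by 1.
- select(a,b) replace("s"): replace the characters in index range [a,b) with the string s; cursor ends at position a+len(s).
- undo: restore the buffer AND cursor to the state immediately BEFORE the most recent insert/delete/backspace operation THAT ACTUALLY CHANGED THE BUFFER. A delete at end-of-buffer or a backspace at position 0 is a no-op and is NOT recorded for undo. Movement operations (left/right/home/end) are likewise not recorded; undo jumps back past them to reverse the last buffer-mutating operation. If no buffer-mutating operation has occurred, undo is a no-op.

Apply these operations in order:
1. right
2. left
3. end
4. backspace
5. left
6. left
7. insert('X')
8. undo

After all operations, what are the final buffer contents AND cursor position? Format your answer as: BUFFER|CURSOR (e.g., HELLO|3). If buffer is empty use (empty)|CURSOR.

After op 1 (right): buf='OUMI' cursor=1
After op 2 (left): buf='OUMI' cursor=0
After op 3 (end): buf='OUMI' cursor=4
After op 4 (backspace): buf='OUM' cursor=3
After op 5 (left): buf='OUM' cursor=2
After op 6 (left): buf='OUM' cursor=1
After op 7 (insert('X')): buf='OXUM' cursor=2
After op 8 (undo): buf='OUM' cursor=1

Answer: OUM|1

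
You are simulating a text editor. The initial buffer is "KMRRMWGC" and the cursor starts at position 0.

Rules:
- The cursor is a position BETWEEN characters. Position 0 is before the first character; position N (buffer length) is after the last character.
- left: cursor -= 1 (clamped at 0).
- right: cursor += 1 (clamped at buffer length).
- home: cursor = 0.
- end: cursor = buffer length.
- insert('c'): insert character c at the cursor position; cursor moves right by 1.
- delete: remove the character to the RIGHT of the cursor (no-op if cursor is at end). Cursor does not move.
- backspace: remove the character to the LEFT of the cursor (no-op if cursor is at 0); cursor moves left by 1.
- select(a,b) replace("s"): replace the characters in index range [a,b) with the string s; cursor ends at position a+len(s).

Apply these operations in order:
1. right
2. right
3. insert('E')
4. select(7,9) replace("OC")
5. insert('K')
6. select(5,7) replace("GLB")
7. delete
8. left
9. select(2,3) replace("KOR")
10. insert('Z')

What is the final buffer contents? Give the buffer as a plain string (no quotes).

Answer: KMKORZRRGLBCK

Derivation:
After op 1 (right): buf='KMRRMWGC' cursor=1
After op 2 (right): buf='KMRRMWGC' cursor=2
After op 3 (insert('E')): buf='KMERRMWGC' cursor=3
After op 4 (select(7,9) replace("OC")): buf='KMERRMWOC' cursor=9
After op 5 (insert('K')): buf='KMERRMWOCK' cursor=10
After op 6 (select(5,7) replace("GLB")): buf='KMERRGLBOCK' cursor=8
After op 7 (delete): buf='KMERRGLBCK' cursor=8
After op 8 (left): buf='KMERRGLBCK' cursor=7
After op 9 (select(2,3) replace("KOR")): buf='KMKORRRGLBCK' cursor=5
After op 10 (insert('Z')): buf='KMKORZRRGLBCK' cursor=6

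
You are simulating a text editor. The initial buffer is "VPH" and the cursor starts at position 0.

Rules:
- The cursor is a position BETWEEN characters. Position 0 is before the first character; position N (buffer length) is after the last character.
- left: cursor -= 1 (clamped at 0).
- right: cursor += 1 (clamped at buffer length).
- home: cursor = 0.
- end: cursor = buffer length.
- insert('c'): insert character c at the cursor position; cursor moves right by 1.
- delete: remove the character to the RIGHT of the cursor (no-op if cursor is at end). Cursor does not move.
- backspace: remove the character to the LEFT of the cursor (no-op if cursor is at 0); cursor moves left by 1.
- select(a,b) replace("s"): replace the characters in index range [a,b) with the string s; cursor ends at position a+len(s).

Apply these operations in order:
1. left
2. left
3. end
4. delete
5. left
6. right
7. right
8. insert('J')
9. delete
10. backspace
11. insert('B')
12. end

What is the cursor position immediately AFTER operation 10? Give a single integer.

Answer: 3

Derivation:
After op 1 (left): buf='VPH' cursor=0
After op 2 (left): buf='VPH' cursor=0
After op 3 (end): buf='VPH' cursor=3
After op 4 (delete): buf='VPH' cursor=3
After op 5 (left): buf='VPH' cursor=2
After op 6 (right): buf='VPH' cursor=3
After op 7 (right): buf='VPH' cursor=3
After op 8 (insert('J')): buf='VPHJ' cursor=4
After op 9 (delete): buf='VPHJ' cursor=4
After op 10 (backspace): buf='VPH' cursor=3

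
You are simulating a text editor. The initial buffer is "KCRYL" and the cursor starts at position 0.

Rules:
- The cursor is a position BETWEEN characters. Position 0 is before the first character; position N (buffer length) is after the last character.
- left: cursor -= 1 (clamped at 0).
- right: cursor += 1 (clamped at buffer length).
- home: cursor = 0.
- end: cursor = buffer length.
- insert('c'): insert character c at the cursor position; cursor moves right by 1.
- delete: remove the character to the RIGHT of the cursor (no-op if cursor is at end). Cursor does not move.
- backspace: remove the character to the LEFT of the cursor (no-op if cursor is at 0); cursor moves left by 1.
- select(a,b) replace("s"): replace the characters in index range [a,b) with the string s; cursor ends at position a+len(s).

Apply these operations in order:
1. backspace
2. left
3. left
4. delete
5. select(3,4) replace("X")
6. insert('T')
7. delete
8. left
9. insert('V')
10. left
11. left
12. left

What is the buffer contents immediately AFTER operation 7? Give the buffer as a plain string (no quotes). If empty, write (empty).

After op 1 (backspace): buf='KCRYL' cursor=0
After op 2 (left): buf='KCRYL' cursor=0
After op 3 (left): buf='KCRYL' cursor=0
After op 4 (delete): buf='CRYL' cursor=0
After op 5 (select(3,4) replace("X")): buf='CRYX' cursor=4
After op 6 (insert('T')): buf='CRYXT' cursor=5
After op 7 (delete): buf='CRYXT' cursor=5

Answer: CRYXT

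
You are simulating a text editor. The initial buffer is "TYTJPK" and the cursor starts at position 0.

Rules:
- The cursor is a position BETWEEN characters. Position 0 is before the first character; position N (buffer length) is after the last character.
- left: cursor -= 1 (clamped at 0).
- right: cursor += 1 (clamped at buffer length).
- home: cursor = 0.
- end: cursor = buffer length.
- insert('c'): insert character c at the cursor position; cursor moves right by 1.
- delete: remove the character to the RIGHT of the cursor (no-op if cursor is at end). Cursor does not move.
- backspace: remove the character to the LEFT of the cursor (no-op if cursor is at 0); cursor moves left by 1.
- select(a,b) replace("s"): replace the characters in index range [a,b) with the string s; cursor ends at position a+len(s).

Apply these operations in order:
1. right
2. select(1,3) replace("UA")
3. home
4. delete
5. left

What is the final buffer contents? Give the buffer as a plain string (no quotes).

After op 1 (right): buf='TYTJPK' cursor=1
After op 2 (select(1,3) replace("UA")): buf='TUAJPK' cursor=3
After op 3 (home): buf='TUAJPK' cursor=0
After op 4 (delete): buf='UAJPK' cursor=0
After op 5 (left): buf='UAJPK' cursor=0

Answer: UAJPK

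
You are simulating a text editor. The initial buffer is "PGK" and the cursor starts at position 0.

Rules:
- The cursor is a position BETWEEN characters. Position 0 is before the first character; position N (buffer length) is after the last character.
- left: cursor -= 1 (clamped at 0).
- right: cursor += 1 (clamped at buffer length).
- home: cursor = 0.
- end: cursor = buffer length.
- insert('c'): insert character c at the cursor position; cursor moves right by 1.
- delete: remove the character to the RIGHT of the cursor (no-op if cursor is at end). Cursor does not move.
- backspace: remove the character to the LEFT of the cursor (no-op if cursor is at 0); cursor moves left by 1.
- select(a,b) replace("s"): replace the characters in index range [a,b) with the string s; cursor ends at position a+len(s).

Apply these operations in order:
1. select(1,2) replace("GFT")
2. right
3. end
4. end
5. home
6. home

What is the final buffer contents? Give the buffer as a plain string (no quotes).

Answer: PGFTK

Derivation:
After op 1 (select(1,2) replace("GFT")): buf='PGFTK' cursor=4
After op 2 (right): buf='PGFTK' cursor=5
After op 3 (end): buf='PGFTK' cursor=5
After op 4 (end): buf='PGFTK' cursor=5
After op 5 (home): buf='PGFTK' cursor=0
After op 6 (home): buf='PGFTK' cursor=0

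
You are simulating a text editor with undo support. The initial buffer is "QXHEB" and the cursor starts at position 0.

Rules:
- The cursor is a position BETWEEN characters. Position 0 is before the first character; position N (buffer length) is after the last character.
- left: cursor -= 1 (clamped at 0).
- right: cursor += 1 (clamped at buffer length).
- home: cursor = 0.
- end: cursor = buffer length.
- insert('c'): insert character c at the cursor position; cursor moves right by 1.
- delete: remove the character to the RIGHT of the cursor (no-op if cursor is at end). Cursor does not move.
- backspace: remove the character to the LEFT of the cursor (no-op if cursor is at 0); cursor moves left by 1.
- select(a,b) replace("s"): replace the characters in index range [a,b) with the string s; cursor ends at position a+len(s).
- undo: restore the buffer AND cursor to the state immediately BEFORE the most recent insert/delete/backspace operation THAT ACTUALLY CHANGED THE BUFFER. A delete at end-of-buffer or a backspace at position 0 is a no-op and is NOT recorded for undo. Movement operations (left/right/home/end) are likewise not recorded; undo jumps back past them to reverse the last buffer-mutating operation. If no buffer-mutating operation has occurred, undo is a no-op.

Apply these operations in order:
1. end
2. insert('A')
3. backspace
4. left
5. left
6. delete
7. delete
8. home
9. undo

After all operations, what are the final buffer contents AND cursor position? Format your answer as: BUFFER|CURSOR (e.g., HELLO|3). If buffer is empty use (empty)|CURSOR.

Answer: QXHB|3

Derivation:
After op 1 (end): buf='QXHEB' cursor=5
After op 2 (insert('A')): buf='QXHEBA' cursor=6
After op 3 (backspace): buf='QXHEB' cursor=5
After op 4 (left): buf='QXHEB' cursor=4
After op 5 (left): buf='QXHEB' cursor=3
After op 6 (delete): buf='QXHB' cursor=3
After op 7 (delete): buf='QXH' cursor=3
After op 8 (home): buf='QXH' cursor=0
After op 9 (undo): buf='QXHB' cursor=3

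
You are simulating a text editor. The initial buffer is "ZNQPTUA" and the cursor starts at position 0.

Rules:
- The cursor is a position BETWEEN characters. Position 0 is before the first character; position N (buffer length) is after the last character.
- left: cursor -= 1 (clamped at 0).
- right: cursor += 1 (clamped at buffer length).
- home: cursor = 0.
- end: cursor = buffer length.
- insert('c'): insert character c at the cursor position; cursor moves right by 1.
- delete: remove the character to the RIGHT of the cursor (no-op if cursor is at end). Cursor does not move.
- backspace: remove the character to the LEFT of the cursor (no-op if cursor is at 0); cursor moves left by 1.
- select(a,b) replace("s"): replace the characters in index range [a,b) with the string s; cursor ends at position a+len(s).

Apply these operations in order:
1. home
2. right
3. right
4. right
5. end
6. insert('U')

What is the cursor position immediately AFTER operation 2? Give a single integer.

Answer: 1

Derivation:
After op 1 (home): buf='ZNQPTUA' cursor=0
After op 2 (right): buf='ZNQPTUA' cursor=1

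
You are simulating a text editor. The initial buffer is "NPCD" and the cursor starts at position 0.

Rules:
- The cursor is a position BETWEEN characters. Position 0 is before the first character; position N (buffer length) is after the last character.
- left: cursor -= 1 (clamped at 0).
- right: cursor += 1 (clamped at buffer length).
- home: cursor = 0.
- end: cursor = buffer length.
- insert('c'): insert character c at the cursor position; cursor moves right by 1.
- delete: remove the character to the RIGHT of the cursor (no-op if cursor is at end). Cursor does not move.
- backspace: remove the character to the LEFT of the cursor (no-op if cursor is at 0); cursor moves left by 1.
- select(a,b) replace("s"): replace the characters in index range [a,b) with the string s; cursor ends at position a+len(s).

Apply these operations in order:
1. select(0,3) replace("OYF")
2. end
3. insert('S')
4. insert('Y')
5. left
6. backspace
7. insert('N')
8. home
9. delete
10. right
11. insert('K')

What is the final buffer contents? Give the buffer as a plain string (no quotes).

Answer: YKFDNY

Derivation:
After op 1 (select(0,3) replace("OYF")): buf='OYFD' cursor=3
After op 2 (end): buf='OYFD' cursor=4
After op 3 (insert('S')): buf='OYFDS' cursor=5
After op 4 (insert('Y')): buf='OYFDSY' cursor=6
After op 5 (left): buf='OYFDSY' cursor=5
After op 6 (backspace): buf='OYFDY' cursor=4
After op 7 (insert('N')): buf='OYFDNY' cursor=5
After op 8 (home): buf='OYFDNY' cursor=0
After op 9 (delete): buf='YFDNY' cursor=0
After op 10 (right): buf='YFDNY' cursor=1
After op 11 (insert('K')): buf='YKFDNY' cursor=2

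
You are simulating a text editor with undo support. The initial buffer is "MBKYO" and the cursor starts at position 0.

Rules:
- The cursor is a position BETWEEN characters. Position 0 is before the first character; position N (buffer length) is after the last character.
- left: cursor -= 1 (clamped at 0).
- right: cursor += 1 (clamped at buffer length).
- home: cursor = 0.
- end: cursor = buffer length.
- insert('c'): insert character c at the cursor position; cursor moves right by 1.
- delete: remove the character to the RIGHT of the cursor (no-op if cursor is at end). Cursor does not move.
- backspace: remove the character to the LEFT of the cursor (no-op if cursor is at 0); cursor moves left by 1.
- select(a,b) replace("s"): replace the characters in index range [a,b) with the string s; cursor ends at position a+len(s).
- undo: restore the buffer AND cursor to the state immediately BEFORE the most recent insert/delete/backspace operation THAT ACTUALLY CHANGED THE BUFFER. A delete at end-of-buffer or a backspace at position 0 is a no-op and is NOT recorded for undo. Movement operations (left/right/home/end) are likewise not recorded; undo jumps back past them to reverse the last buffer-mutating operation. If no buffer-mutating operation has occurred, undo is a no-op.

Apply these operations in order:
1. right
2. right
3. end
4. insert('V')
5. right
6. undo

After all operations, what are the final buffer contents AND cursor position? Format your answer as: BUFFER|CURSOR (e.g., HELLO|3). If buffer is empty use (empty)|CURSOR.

After op 1 (right): buf='MBKYO' cursor=1
After op 2 (right): buf='MBKYO' cursor=2
After op 3 (end): buf='MBKYO' cursor=5
After op 4 (insert('V')): buf='MBKYOV' cursor=6
After op 5 (right): buf='MBKYOV' cursor=6
After op 6 (undo): buf='MBKYO' cursor=5

Answer: MBKYO|5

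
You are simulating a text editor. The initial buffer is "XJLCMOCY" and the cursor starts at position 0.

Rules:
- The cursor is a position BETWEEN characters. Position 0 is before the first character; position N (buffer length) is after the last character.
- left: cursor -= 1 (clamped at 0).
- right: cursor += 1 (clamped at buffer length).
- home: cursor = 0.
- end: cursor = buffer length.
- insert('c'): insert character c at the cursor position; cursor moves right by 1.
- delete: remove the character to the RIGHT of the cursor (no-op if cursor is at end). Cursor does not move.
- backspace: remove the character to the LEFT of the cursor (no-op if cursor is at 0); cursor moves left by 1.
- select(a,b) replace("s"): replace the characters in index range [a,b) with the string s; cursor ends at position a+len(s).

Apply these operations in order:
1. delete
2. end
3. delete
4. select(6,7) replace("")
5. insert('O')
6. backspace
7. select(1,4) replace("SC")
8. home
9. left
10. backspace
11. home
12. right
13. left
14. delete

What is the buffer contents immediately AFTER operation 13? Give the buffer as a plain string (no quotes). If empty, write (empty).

After op 1 (delete): buf='JLCMOCY' cursor=0
After op 2 (end): buf='JLCMOCY' cursor=7
After op 3 (delete): buf='JLCMOCY' cursor=7
After op 4 (select(6,7) replace("")): buf='JLCMOC' cursor=6
After op 5 (insert('O')): buf='JLCMOCO' cursor=7
After op 6 (backspace): buf='JLCMOC' cursor=6
After op 7 (select(1,4) replace("SC")): buf='JSCOC' cursor=3
After op 8 (home): buf='JSCOC' cursor=0
After op 9 (left): buf='JSCOC' cursor=0
After op 10 (backspace): buf='JSCOC' cursor=0
After op 11 (home): buf='JSCOC' cursor=0
After op 12 (right): buf='JSCOC' cursor=1
After op 13 (left): buf='JSCOC' cursor=0

Answer: JSCOC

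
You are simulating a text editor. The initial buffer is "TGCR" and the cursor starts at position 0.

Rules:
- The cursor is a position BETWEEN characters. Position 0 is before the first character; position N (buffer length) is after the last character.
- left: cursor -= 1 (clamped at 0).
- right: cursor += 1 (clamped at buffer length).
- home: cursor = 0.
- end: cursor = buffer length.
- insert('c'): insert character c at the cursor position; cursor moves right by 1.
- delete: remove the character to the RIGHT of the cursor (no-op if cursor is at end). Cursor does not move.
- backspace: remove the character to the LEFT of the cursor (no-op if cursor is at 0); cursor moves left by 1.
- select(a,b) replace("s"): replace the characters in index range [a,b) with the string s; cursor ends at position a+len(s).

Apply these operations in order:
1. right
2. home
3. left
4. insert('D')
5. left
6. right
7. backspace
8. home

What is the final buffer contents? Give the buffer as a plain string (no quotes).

After op 1 (right): buf='TGCR' cursor=1
After op 2 (home): buf='TGCR' cursor=0
After op 3 (left): buf='TGCR' cursor=0
After op 4 (insert('D')): buf='DTGCR' cursor=1
After op 5 (left): buf='DTGCR' cursor=0
After op 6 (right): buf='DTGCR' cursor=1
After op 7 (backspace): buf='TGCR' cursor=0
After op 8 (home): buf='TGCR' cursor=0

Answer: TGCR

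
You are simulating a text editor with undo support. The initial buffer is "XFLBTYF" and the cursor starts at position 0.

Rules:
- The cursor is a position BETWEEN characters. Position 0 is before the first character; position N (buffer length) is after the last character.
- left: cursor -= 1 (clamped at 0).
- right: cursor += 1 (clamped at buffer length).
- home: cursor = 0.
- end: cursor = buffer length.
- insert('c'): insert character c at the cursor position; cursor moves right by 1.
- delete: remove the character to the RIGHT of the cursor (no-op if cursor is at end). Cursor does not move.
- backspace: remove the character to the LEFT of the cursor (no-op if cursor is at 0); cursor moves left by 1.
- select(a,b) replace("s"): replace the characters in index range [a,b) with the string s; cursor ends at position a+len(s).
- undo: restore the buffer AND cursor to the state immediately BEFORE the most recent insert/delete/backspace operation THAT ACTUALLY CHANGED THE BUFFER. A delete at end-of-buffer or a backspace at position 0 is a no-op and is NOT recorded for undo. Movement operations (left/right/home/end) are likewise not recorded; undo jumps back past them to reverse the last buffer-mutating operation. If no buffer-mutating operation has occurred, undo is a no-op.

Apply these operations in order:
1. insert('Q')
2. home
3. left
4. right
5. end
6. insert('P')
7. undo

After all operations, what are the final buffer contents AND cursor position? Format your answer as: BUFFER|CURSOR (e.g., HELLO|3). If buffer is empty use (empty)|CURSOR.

Answer: QXFLBTYF|8

Derivation:
After op 1 (insert('Q')): buf='QXFLBTYF' cursor=1
After op 2 (home): buf='QXFLBTYF' cursor=0
After op 3 (left): buf='QXFLBTYF' cursor=0
After op 4 (right): buf='QXFLBTYF' cursor=1
After op 5 (end): buf='QXFLBTYF' cursor=8
After op 6 (insert('P')): buf='QXFLBTYFP' cursor=9
After op 7 (undo): buf='QXFLBTYF' cursor=8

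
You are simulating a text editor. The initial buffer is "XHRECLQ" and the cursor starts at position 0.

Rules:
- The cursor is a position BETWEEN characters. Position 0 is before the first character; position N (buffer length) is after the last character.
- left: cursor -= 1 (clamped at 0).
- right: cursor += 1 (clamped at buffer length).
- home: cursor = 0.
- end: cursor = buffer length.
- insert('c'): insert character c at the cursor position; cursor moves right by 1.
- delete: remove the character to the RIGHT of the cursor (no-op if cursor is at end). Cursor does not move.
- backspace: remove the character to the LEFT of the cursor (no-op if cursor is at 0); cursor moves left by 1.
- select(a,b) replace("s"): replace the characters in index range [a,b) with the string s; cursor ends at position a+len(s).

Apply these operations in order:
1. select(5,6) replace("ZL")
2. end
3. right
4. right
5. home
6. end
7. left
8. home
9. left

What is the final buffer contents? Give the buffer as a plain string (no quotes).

Answer: XHRECZLQ

Derivation:
After op 1 (select(5,6) replace("ZL")): buf='XHRECZLQ' cursor=7
After op 2 (end): buf='XHRECZLQ' cursor=8
After op 3 (right): buf='XHRECZLQ' cursor=8
After op 4 (right): buf='XHRECZLQ' cursor=8
After op 5 (home): buf='XHRECZLQ' cursor=0
After op 6 (end): buf='XHRECZLQ' cursor=8
After op 7 (left): buf='XHRECZLQ' cursor=7
After op 8 (home): buf='XHRECZLQ' cursor=0
After op 9 (left): buf='XHRECZLQ' cursor=0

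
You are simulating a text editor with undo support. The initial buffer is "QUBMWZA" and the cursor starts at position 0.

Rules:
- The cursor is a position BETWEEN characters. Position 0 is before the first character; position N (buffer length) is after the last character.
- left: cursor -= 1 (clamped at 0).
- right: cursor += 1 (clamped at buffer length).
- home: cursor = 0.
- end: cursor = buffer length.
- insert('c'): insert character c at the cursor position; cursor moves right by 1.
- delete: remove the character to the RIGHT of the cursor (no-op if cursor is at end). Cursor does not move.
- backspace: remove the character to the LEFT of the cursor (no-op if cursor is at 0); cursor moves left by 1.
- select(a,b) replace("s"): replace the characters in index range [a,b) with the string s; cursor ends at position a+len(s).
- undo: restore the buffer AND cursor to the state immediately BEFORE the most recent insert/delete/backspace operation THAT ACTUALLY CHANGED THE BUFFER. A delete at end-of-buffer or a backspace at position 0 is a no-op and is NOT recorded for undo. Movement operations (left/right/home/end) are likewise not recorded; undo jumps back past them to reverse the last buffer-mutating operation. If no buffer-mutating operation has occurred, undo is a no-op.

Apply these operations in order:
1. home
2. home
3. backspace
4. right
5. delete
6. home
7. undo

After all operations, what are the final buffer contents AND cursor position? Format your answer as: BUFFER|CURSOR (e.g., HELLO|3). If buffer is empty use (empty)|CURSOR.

After op 1 (home): buf='QUBMWZA' cursor=0
After op 2 (home): buf='QUBMWZA' cursor=0
After op 3 (backspace): buf='QUBMWZA' cursor=0
After op 4 (right): buf='QUBMWZA' cursor=1
After op 5 (delete): buf='QBMWZA' cursor=1
After op 6 (home): buf='QBMWZA' cursor=0
After op 7 (undo): buf='QUBMWZA' cursor=1

Answer: QUBMWZA|1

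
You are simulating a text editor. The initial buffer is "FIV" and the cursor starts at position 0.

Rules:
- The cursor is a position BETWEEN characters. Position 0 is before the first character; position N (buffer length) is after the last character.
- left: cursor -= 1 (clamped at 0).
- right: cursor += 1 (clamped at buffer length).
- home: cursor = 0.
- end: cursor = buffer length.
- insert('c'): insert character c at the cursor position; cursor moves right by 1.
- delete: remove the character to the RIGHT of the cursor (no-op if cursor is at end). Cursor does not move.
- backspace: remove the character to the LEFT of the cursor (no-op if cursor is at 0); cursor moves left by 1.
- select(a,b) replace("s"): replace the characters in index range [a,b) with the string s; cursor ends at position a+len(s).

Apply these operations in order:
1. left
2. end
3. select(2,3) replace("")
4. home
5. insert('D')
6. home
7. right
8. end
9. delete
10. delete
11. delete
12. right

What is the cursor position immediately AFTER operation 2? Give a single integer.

After op 1 (left): buf='FIV' cursor=0
After op 2 (end): buf='FIV' cursor=3

Answer: 3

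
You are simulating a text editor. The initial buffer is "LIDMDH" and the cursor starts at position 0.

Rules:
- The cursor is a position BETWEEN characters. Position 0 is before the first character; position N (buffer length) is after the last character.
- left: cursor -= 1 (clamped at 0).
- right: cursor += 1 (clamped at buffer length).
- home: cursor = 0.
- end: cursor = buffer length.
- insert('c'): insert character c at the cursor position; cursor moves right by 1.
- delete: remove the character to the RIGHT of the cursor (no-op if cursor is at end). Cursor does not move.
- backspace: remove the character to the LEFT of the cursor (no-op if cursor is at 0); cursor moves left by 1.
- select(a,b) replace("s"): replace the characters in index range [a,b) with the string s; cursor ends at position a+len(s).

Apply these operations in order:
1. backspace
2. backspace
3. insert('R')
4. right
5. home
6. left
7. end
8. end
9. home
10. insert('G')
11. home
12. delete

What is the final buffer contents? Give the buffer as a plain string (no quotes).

After op 1 (backspace): buf='LIDMDH' cursor=0
After op 2 (backspace): buf='LIDMDH' cursor=0
After op 3 (insert('R')): buf='RLIDMDH' cursor=1
After op 4 (right): buf='RLIDMDH' cursor=2
After op 5 (home): buf='RLIDMDH' cursor=0
After op 6 (left): buf='RLIDMDH' cursor=0
After op 7 (end): buf='RLIDMDH' cursor=7
After op 8 (end): buf='RLIDMDH' cursor=7
After op 9 (home): buf='RLIDMDH' cursor=0
After op 10 (insert('G')): buf='GRLIDMDH' cursor=1
After op 11 (home): buf='GRLIDMDH' cursor=0
After op 12 (delete): buf='RLIDMDH' cursor=0

Answer: RLIDMDH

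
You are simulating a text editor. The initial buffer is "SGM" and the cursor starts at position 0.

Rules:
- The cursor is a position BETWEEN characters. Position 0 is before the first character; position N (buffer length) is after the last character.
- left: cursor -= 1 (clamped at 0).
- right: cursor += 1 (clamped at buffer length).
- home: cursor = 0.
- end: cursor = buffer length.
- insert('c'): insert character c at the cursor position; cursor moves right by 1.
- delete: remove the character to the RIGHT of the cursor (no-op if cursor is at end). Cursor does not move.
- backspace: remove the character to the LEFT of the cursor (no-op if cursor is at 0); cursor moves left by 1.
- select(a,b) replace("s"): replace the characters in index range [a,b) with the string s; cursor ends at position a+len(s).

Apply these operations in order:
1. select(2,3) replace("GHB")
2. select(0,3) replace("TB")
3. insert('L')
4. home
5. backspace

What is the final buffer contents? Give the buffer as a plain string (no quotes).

After op 1 (select(2,3) replace("GHB")): buf='SGGHB' cursor=5
After op 2 (select(0,3) replace("TB")): buf='TBHB' cursor=2
After op 3 (insert('L')): buf='TBLHB' cursor=3
After op 4 (home): buf='TBLHB' cursor=0
After op 5 (backspace): buf='TBLHB' cursor=0

Answer: TBLHB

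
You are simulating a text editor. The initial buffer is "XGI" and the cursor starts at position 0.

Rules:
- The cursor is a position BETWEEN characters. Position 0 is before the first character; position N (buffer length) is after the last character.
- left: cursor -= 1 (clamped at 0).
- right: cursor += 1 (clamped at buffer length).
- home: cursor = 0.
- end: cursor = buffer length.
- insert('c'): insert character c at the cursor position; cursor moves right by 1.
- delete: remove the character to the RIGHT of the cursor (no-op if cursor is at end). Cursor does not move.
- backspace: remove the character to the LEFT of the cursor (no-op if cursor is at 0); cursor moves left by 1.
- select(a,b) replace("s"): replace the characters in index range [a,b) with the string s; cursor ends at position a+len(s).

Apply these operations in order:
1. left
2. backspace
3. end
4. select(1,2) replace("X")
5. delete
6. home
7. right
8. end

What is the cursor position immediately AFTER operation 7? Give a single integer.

Answer: 1

Derivation:
After op 1 (left): buf='XGI' cursor=0
After op 2 (backspace): buf='XGI' cursor=0
After op 3 (end): buf='XGI' cursor=3
After op 4 (select(1,2) replace("X")): buf='XXI' cursor=2
After op 5 (delete): buf='XX' cursor=2
After op 6 (home): buf='XX' cursor=0
After op 7 (right): buf='XX' cursor=1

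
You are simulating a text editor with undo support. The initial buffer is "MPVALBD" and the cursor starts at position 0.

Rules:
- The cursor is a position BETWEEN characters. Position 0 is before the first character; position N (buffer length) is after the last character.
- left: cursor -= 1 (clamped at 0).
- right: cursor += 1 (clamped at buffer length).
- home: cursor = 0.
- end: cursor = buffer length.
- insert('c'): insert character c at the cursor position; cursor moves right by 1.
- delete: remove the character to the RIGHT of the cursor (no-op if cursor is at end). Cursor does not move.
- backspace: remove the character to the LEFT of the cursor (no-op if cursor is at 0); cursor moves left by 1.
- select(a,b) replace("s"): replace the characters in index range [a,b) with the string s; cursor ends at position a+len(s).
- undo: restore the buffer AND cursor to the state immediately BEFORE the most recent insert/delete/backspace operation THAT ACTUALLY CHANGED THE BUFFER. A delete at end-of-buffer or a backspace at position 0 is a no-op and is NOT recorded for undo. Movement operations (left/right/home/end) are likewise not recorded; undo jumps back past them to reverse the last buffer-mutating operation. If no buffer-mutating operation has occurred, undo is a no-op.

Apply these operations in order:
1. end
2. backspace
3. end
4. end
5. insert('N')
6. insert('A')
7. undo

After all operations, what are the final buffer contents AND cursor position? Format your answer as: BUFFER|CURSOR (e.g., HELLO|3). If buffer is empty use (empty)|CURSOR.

Answer: MPVALBN|7

Derivation:
After op 1 (end): buf='MPVALBD' cursor=7
After op 2 (backspace): buf='MPVALB' cursor=6
After op 3 (end): buf='MPVALB' cursor=6
After op 4 (end): buf='MPVALB' cursor=6
After op 5 (insert('N')): buf='MPVALBN' cursor=7
After op 6 (insert('A')): buf='MPVALBNA' cursor=8
After op 7 (undo): buf='MPVALBN' cursor=7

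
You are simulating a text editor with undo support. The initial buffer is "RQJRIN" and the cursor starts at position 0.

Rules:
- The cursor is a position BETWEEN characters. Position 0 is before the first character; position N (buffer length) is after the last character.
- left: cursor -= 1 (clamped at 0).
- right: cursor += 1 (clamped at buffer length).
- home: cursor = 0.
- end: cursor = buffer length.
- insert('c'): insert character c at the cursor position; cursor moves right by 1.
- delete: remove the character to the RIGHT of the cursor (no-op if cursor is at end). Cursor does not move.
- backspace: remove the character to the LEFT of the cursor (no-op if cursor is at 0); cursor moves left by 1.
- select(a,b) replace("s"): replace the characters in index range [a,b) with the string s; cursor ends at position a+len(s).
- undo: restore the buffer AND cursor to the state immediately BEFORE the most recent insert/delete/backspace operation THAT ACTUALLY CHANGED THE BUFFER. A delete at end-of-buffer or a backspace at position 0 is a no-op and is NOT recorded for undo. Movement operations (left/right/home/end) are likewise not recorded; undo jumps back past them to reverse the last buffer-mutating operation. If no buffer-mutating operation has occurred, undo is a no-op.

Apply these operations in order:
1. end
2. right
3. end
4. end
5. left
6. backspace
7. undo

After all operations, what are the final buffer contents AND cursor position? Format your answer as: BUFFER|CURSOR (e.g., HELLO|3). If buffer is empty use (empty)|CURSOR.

After op 1 (end): buf='RQJRIN' cursor=6
After op 2 (right): buf='RQJRIN' cursor=6
After op 3 (end): buf='RQJRIN' cursor=6
After op 4 (end): buf='RQJRIN' cursor=6
After op 5 (left): buf='RQJRIN' cursor=5
After op 6 (backspace): buf='RQJRN' cursor=4
After op 7 (undo): buf='RQJRIN' cursor=5

Answer: RQJRIN|5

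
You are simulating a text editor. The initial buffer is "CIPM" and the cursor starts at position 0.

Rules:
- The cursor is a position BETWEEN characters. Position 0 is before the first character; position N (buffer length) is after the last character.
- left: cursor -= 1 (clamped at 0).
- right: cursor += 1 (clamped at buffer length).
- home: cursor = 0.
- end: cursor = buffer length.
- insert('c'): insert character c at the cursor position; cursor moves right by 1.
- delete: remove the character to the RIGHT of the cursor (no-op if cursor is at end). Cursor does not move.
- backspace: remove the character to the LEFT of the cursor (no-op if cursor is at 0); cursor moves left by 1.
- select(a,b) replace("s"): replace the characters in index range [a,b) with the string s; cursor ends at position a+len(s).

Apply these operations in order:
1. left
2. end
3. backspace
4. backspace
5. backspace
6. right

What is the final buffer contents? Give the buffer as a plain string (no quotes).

After op 1 (left): buf='CIPM' cursor=0
After op 2 (end): buf='CIPM' cursor=4
After op 3 (backspace): buf='CIP' cursor=3
After op 4 (backspace): buf='CI' cursor=2
After op 5 (backspace): buf='C' cursor=1
After op 6 (right): buf='C' cursor=1

Answer: C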